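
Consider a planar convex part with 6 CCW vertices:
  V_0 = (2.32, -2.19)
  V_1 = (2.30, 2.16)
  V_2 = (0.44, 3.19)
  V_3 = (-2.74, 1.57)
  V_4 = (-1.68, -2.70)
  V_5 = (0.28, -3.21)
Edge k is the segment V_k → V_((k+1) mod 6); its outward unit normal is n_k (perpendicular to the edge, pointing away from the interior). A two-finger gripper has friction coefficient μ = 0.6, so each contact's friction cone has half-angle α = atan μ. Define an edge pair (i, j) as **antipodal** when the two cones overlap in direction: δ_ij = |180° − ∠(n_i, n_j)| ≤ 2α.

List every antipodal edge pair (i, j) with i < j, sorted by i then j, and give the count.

α = atan 0.6 = 30.96°;  2α = 61.93°
n_0 = (+1.0000, +0.0046)
n_1 = (+0.4844, +0.8748)
n_2 = (-0.4539, +0.8910)
n_3 = (-0.9705, -0.2409)
n_4 = (-0.2518, -0.9678)
n_5 = (+0.4472, -0.8944)
  (0,1): δ = 119.24°  ·
  (0,2): δ = 63.27°  ·
  (0,3): δ = 13.68°  ✓
  (0,4): δ = 75.15°  ·
  (0,5): δ = 116.30°  ·
  (1,2): δ = 124.03°  ·
  (1,3): δ = 47.08°  ✓
  (1,4): δ = 14.39°  ✓
  (1,5): δ = 55.54°  ✓
  (2,3): δ = 103.05°  ·
  (2,4): δ = 41.58°  ✓
  (2,5): δ = 0.43°  ✓
  (3,4): δ = 118.53°  ·
  (3,5): δ = 77.38°  ·
  (4,5): δ = 138.85°  ·
antipodal pairs: 6

count = 6; pairs: (0,3), (1,3), (1,4), (1,5), (2,4), (2,5)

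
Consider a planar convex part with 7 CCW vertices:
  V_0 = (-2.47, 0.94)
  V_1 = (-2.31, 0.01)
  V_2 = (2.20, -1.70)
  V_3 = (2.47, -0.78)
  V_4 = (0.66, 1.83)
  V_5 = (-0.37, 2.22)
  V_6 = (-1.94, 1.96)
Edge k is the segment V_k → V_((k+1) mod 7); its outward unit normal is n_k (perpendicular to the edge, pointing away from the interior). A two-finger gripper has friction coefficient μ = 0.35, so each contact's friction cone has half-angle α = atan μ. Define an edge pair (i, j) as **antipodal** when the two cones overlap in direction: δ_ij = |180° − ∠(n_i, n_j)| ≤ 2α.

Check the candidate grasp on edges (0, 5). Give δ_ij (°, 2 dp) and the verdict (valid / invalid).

δ = 89.64°, invalid

α = atan 0.35 = 19.29°;  2α = 38.58°
edge 0: e_0 = (+0.16, -0.93);  n_0 = (-0.9855, -0.1696)
edge 5: e_5 = (-1.57, -0.26);  n_5 = (-0.1634, +0.9866)
∠(n_0, n_5) = 90.36°
δ = |180° − 90.36°| = 89.64°
89.64° > 2α = 38.58°  →  invalid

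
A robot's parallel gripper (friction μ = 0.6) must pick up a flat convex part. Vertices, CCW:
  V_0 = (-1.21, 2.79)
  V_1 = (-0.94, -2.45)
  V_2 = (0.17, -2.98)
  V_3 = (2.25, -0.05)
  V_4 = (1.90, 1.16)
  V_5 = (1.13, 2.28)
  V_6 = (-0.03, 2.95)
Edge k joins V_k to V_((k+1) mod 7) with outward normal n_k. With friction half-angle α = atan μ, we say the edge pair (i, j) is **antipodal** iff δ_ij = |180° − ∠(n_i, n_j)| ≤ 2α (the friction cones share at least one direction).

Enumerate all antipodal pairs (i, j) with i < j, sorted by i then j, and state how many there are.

count = 9; pairs: (0,2), (0,3), (0,4), (0,5), (1,3), (1,4), (1,5), (1,6), (2,6)

α = atan 0.6 = 30.96°;  2α = 61.93°
n_0 = (-0.9987, -0.0515)
n_1 = (-0.4309, -0.9024)
n_2 = (+0.8154, -0.5789)
n_3 = (+0.9606, +0.2779)
n_4 = (+0.8240, +0.5665)
n_5 = (+0.5002, +0.8659)
n_6 = (-0.1344, +0.9909)
  (0,1): δ = 118.47°  ·
  (0,2): δ = 38.32°  ✓
  (0,3): δ = 13.18°  ✓
  (0,4): δ = 31.56°  ✓
  (0,5): δ = 57.04°  ✓
  (0,6): δ = 94.77°  ·
  (1,2): δ = 99.85°  ·
  (1,3): δ = 48.34°  ✓
  (1,4): δ = 29.97°  ✓
  (1,5): δ = 4.49°  ✓
  (1,6): δ = 33.25°  ✓
  (2,3): δ = 128.50°  ·
  (2,4): δ = 110.12°  ·
  (2,5): δ = 84.64°  ·
  (2,6): δ = 46.91°  ✓
  (3,4): δ = 161.62°  ·
  (3,5): δ = 136.14°  ·
  (3,6): δ = 98.41°  ·
  (4,5): δ = 154.52°  ·
  (4,6): δ = 116.79°  ·
  (5,6): δ = 142.27°  ·
antipodal pairs: 9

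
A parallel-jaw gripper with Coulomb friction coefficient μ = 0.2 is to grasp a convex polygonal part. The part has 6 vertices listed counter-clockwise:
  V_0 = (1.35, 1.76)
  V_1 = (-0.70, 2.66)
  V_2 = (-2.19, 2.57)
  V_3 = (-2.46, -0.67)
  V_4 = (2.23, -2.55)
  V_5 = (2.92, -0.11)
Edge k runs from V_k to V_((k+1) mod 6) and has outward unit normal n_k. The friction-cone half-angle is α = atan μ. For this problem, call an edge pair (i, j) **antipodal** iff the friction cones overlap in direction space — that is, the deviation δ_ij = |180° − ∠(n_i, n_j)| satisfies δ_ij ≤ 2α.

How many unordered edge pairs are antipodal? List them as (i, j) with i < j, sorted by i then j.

count = 2; pairs: (0,3), (2,4)

α = atan 0.2 = 11.31°;  2α = 22.62°
n_0 = (+0.4020, +0.9156)
n_1 = (-0.0603, +0.9982)
n_2 = (-0.9965, +0.0830)
n_3 = (-0.3721, -0.9282)
n_4 = (+0.9623, -0.2721)
n_5 = (+0.7659, +0.6430)
  (0,1): δ = 152.84°  ·
  (0,2): δ = 71.06°  ·
  (0,3): δ = 1.86°  ✓
  (0,4): δ = 97.91°  ·
  (0,5): δ = 153.72°  ·
  (1,2): δ = 98.22°  ·
  (1,3): δ = 25.30°  ·
  (1,4): δ = 70.75°  ·
  (1,5): δ = 126.56°  ·
  (2,3): δ = 107.08°  ·
  (2,4): δ = 11.03°  ✓
  (2,5): δ = 44.78°  ·
  (3,4): δ = 83.95°  ·
  (3,5): δ = 28.14°  ·
  (4,5): δ = 124.19°  ·
antipodal pairs: 2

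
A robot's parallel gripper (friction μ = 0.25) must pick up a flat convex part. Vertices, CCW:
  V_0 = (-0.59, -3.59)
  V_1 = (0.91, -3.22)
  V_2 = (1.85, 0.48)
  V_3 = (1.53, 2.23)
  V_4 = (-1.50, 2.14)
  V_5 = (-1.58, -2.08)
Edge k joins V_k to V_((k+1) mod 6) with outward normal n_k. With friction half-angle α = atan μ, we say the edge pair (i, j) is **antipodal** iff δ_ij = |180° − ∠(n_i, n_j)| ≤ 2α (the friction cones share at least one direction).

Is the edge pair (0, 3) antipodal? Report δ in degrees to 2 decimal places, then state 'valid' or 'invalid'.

α = atan 0.25 = 14.04°;  2α = 28.07°
edge 0: e_0 = (+1.50, +0.37);  n_0 = (+0.2395, -0.9709)
edge 3: e_3 = (-3.03, -0.09);  n_3 = (-0.0297, +0.9996)
∠(n_0, n_3) = 167.85°
δ = |180° − 167.85°| = 12.15°
12.15° ≤ 2α = 28.07°  →  valid

δ = 12.15°, valid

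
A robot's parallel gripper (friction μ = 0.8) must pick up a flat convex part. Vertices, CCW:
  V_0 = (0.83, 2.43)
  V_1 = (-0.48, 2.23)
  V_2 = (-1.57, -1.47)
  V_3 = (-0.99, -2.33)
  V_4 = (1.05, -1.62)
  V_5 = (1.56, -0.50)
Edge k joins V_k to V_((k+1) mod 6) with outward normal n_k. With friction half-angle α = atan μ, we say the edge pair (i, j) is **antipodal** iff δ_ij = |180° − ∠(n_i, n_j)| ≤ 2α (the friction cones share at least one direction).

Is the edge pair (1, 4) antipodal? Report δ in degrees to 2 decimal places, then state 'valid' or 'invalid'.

δ = 8.07°, valid

α = atan 0.8 = 38.66°;  2α = 77.32°
edge 1: e_1 = (-1.09, -3.70);  n_1 = (-0.9592, +0.2826)
edge 4: e_4 = (+0.51, +1.12);  n_4 = (+0.9101, -0.4144)
∠(n_1, n_4) = 171.93°
δ = |180° − 171.93°| = 8.07°
8.07° ≤ 2α = 77.32°  →  valid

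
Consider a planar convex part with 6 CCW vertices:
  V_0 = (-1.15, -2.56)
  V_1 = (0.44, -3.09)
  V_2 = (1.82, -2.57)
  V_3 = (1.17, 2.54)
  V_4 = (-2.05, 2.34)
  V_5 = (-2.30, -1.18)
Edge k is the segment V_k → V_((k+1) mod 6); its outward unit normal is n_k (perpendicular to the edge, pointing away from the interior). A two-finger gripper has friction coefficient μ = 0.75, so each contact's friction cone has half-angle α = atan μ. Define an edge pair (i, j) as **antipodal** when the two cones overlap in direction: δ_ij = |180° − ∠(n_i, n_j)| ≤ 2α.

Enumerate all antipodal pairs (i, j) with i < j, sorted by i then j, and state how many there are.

α = atan 0.75 = 36.87°;  2α = 73.74°
n_0 = (-0.3162, -0.9487)
n_1 = (+0.3526, -0.9358)
n_2 = (+0.9920, +0.1262)
n_3 = (-0.0620, +0.9981)
n_4 = (-0.9975, +0.0708)
n_5 = (-0.7682, -0.6402)
  (0,1): δ = 140.92°  ·
  (0,2): δ = 64.32°  ✓
  (0,3): δ = 21.99°  ✓
  (0,4): δ = 104.37°  ·
  (0,5): δ = 148.24°  ·
  (1,2): δ = 103.40°  ·
  (1,3): δ = 17.09°  ✓
  (1,4): δ = 65.29°  ✓
  (1,5): δ = 109.16°  ·
  (2,3): δ = 93.70°  ·
  (2,4): δ = 11.31°  ✓
  (2,5): δ = 32.56°  ✓
  (3,4): δ = 97.62°  ·
  (3,5): δ = 53.75°  ✓
  (4,5): δ = 136.13°  ·
antipodal pairs: 7

count = 7; pairs: (0,2), (0,3), (1,3), (1,4), (2,4), (2,5), (3,5)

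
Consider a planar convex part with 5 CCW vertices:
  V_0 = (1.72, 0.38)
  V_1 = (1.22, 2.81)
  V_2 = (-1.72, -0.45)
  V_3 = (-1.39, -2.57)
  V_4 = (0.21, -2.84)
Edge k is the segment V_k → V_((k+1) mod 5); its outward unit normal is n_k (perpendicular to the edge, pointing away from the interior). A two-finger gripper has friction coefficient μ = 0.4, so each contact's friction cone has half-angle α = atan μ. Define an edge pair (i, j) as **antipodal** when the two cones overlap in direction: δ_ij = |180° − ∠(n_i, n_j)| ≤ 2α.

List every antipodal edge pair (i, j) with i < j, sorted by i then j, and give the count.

α = atan 0.4 = 21.80°;  2α = 43.60°
n_0 = (+0.9795, +0.2015)
n_1 = (-0.7426, +0.6697)
n_2 = (-0.9881, -0.1538)
n_3 = (-0.1664, -0.9861)
n_4 = (+0.9054, -0.4246)
  (0,1): δ = 53.67°  ·
  (0,2): δ = 2.78°  ✓
  (0,3): δ = 68.79°  ·
  (0,4): δ = 143.25°  ·
  (1,2): δ = 129.11°  ·
  (1,3): δ = 57.53°  ·
  (1,4): δ = 16.92°  ✓
  (2,3): δ = 108.43°  ·
  (2,4): δ = 33.97°  ✓
  (3,4): δ = 105.55°  ·
antipodal pairs: 3

count = 3; pairs: (0,2), (1,4), (2,4)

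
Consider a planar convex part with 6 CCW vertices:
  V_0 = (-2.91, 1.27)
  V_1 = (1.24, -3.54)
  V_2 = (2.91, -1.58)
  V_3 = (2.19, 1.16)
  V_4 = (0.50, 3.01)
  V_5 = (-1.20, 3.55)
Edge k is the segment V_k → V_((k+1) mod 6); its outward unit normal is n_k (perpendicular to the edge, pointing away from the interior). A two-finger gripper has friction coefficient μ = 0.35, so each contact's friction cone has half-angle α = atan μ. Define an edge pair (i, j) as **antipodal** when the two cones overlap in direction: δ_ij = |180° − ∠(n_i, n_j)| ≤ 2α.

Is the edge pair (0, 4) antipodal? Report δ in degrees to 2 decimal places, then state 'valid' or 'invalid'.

α = atan 0.35 = 19.29°;  2α = 38.58°
edge 0: e_0 = (+4.15, -4.81);  n_0 = (-0.7571, -0.6533)
edge 4: e_4 = (-1.70, +0.54);  n_4 = (+0.3027, +0.9531)
∠(n_0, n_4) = 148.41°
δ = |180° − 148.41°| = 31.59°
31.59° ≤ 2α = 38.58°  →  valid

δ = 31.59°, valid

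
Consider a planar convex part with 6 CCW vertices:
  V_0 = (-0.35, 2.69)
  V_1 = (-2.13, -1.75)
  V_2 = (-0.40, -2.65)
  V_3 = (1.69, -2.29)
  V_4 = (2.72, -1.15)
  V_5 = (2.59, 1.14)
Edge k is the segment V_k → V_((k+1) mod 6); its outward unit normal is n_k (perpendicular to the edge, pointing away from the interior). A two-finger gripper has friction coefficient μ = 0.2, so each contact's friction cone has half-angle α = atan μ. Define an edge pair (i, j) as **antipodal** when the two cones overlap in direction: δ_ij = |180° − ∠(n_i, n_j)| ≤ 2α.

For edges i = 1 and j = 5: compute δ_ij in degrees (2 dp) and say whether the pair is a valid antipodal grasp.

δ = 0.31°, valid

α = atan 0.2 = 11.31°;  2α = 22.62°
edge 1: e_1 = (+1.73, -0.90);  n_1 = (-0.4615, -0.8871)
edge 5: e_5 = (-2.94, +1.55);  n_5 = (+0.4664, +0.8846)
∠(n_1, n_5) = 179.69°
δ = |180° − 179.69°| = 0.31°
0.31° ≤ 2α = 22.62°  →  valid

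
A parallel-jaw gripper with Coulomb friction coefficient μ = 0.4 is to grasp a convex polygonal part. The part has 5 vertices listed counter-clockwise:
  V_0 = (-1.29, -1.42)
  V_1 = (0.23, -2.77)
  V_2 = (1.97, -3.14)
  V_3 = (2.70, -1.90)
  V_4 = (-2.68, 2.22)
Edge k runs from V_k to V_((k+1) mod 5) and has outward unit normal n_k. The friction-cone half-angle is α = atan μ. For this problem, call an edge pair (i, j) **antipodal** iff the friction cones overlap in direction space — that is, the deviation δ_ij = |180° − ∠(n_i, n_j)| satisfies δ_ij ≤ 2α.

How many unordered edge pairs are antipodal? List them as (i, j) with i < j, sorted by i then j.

count = 3; pairs: (0,3), (1,3), (3,4)

α = atan 0.4 = 21.80°;  2α = 43.60°
n_0 = (-0.6641, -0.7477)
n_1 = (-0.2080, -0.9781)
n_2 = (+0.8618, -0.5073)
n_3 = (+0.6080, +0.7939)
n_4 = (-0.9342, -0.3567)
  (0,1): δ = 150.39°  ·
  (0,2): δ = 78.88°  ·
  (0,3): δ = 4.17°  ✓
  (0,4): δ = 152.51°  ·
  (1,2): δ = 108.48°  ·
  (1,3): δ = 25.44°  ✓
  (1,4): δ = 122.91°  ·
  (2,3): δ = 96.96°  ·
  (2,4): δ = 51.39°  ·
  (3,4): δ = 31.65°  ✓
antipodal pairs: 3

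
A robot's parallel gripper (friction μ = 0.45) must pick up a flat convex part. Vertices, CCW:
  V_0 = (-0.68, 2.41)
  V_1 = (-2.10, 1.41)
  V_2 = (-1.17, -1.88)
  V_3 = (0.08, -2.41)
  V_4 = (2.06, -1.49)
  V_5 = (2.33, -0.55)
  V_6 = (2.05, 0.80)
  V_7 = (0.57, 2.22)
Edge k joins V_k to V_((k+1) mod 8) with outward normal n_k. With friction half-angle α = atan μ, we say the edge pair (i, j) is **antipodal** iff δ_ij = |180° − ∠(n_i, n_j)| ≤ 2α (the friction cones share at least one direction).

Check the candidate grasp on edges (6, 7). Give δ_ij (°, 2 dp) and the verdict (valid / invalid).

α = atan 0.45 = 24.23°;  2α = 48.46°
edge 6: e_6 = (-1.48, +1.42);  n_6 = (+0.6923, +0.7216)
edge 7: e_7 = (-1.25, +0.19);  n_7 = (+0.1503, +0.9886)
∠(n_6, n_7) = 35.17°
δ = |180° − 35.17°| = 144.83°
144.83° > 2α = 48.46°  →  invalid

δ = 144.83°, invalid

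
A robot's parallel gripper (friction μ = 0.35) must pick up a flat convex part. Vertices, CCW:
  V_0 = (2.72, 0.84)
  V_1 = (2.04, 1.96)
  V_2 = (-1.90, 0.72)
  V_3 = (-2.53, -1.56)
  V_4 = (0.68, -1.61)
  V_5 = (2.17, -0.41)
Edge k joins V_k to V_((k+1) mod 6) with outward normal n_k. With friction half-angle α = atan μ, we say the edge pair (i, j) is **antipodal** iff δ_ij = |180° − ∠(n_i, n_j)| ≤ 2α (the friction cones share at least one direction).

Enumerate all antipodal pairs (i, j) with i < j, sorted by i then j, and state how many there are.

α = atan 0.35 = 19.29°;  2α = 38.58°
n_0 = (+0.8548, +0.5190)
n_1 = (-0.3002, +0.9539)
n_2 = (-0.9639, +0.2663)
n_3 = (-0.0156, -0.9999)
n_4 = (+0.6272, -0.7788)
n_5 = (+0.9153, -0.4027)
  (0,1): δ = 103.79°  ·
  (0,2): δ = 46.71°  ·
  (0,3): δ = 57.84°  ·
  (0,4): δ = 97.58°  ·
  (0,5): δ = 124.99°  ·
  (1,2): δ = 122.92°  ·
  (1,3): δ = 18.36°  ✓
  (1,4): δ = 21.38°  ✓
  (1,5): δ = 48.78°  ·
  (2,3): δ = 75.45°  ·
  (2,4): δ = 35.71°  ✓
  (2,5): δ = 8.30°  ✓
  (3,4): δ = 140.26°  ·
  (3,5): δ = 112.86°  ·
  (4,5): δ = 152.60°  ·
antipodal pairs: 4

count = 4; pairs: (1,3), (1,4), (2,4), (2,5)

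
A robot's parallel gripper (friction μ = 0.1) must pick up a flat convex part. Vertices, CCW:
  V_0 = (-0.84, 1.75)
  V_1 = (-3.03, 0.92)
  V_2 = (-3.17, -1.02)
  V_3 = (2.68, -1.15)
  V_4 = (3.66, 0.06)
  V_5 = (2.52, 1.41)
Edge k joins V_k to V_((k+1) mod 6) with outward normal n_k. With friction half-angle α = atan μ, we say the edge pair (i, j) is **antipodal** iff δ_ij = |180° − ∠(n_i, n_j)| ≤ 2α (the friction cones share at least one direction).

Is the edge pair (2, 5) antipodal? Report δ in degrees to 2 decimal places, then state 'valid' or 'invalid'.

δ = 4.51°, valid

α = atan 0.1 = 5.71°;  2α = 11.42°
edge 2: e_2 = (+5.85, -0.13);  n_2 = (-0.0222, -0.9998)
edge 5: e_5 = (-3.36, +0.34);  n_5 = (+0.1007, +0.9949)
∠(n_2, n_5) = 175.49°
δ = |180° − 175.49°| = 4.51°
4.51° ≤ 2α = 11.42°  →  valid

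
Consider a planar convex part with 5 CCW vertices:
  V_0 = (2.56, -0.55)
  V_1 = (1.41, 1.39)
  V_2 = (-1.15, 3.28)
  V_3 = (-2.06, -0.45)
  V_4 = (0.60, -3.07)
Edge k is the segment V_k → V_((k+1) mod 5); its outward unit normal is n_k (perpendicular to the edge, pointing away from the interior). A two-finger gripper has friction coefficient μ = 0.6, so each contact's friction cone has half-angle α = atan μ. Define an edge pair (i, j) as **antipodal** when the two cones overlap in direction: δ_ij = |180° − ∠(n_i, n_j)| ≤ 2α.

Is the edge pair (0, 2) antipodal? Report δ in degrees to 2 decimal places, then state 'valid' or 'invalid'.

δ = 44.37°, valid

α = atan 0.6 = 30.96°;  2α = 61.93°
edge 0: e_0 = (-1.15, +1.94);  n_0 = (+0.8602, +0.5099)
edge 2: e_2 = (-0.91, -3.73);  n_2 = (-0.9715, +0.2370)
∠(n_0, n_2) = 135.63°
δ = |180° − 135.63°| = 44.37°
44.37° ≤ 2α = 61.93°  →  valid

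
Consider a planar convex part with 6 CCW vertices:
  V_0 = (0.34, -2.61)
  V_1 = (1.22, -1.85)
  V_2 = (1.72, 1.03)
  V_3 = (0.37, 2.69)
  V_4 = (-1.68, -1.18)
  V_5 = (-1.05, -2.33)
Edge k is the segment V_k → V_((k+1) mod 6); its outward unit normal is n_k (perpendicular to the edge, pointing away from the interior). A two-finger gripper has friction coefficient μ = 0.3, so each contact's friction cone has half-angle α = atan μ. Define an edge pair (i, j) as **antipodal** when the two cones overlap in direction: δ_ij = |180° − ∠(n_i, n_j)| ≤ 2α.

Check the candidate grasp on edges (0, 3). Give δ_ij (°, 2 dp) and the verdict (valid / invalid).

α = atan 0.3 = 16.70°;  2α = 33.40°
edge 0: e_0 = (+0.88, +0.76);  n_0 = (+0.6536, -0.7568)
edge 3: e_3 = (-2.05, -3.87);  n_3 = (-0.8837, +0.4681)
∠(n_0, n_3) = 158.73°
δ = |180° − 158.73°| = 21.27°
21.27° ≤ 2α = 33.40°  →  valid

δ = 21.27°, valid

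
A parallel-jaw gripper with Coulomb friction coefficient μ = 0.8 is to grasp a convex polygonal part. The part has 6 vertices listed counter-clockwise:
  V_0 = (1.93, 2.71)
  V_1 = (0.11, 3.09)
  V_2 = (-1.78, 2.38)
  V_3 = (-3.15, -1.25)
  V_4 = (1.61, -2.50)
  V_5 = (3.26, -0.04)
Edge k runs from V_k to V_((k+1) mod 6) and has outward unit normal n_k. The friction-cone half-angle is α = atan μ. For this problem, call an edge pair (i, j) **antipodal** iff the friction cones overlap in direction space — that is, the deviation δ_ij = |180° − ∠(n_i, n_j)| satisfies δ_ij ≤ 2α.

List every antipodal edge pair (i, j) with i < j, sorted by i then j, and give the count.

count = 7; pairs: (0,3), (0,4), (1,3), (1,4), (2,4), (2,5), (3,5)

α = atan 0.8 = 38.66°;  2α = 77.32°
n_0 = (+0.2044, +0.9789)
n_1 = (-0.3517, +0.9361)
n_2 = (-0.9356, +0.3531)
n_3 = (-0.2540, -0.9672)
n_4 = (+0.8305, -0.5570)
n_5 = (+0.9002, +0.4354)
  (0,1): δ = 147.62°  ·
  (0,2): δ = 98.88°  ·
  (0,3): δ = 2.92°  ✓
  (0,4): δ = 67.94°  ✓
  (0,5): δ = 127.60°  ·
  (1,2): δ = 131.27°  ·
  (1,3): δ = 35.30°  ✓
  (1,4): δ = 35.56°  ✓
  (1,5): δ = 95.22°  ·
  (2,3): δ = 84.04°  ·
  (2,4): δ = 13.17°  ✓
  (2,5): δ = 46.49°  ✓
  (3,4): δ = 109.14°  ·
  (3,5): δ = 49.48°  ✓
  (4,5): δ = 120.34°  ·
antipodal pairs: 7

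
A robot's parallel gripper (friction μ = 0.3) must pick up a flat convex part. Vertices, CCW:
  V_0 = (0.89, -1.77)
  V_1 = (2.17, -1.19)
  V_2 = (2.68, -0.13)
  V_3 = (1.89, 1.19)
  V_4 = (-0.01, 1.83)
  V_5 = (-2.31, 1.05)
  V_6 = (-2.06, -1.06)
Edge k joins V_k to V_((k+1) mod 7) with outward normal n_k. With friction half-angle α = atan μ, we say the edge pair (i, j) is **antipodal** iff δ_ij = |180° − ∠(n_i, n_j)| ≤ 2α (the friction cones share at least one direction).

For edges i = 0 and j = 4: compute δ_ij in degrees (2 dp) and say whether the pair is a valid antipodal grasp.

δ = 5.64°, valid

α = atan 0.3 = 16.70°;  2α = 33.40°
edge 0: e_0 = (+1.28, +0.58);  n_0 = (+0.4127, -0.9109)
edge 4: e_4 = (-2.30, -0.78);  n_4 = (-0.3212, +0.9470)
∠(n_0, n_4) = 174.36°
δ = |180° − 174.36°| = 5.64°
5.64° ≤ 2α = 33.40°  →  valid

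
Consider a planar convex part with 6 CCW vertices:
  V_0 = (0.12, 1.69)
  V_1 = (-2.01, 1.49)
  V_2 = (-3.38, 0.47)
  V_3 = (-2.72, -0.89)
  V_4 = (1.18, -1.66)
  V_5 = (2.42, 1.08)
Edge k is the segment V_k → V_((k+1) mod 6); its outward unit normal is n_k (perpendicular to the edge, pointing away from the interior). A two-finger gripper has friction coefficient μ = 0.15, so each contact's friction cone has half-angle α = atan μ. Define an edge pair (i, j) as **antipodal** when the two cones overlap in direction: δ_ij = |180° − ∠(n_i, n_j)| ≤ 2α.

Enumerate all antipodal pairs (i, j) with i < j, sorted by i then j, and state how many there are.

count = 2; pairs: (0,3), (3,5)

α = atan 0.15 = 8.53°;  2α = 17.06°
n_0 = (-0.0935, +0.9956)
n_1 = (-0.5972, +0.8021)
n_2 = (-0.8997, -0.4366)
n_3 = (-0.1937, -0.9811)
n_4 = (+0.9110, -0.4123)
n_5 = (+0.2564, +0.9666)
  (0,1): δ = 148.70°  ·
  (0,2): δ = 69.48°  ·
  (0,3): δ = 16.53°  ✓
  (0,4): δ = 60.29°  ·
  (0,5): δ = 159.78°  ·
  (1,2): δ = 100.78°  ·
  (1,3): δ = 47.84°  ·
  (1,4): δ = 28.98°  ·
  (1,5): δ = 128.48°  ·
  (2,3): δ = 127.06°  ·
  (2,4): δ = 50.24°  ·
  (2,5): δ = 49.26°  ·
  (3,4): δ = 103.18°  ·
  (3,5): δ = 3.69°  ✓
  (4,5): δ = 80.50°  ·
antipodal pairs: 2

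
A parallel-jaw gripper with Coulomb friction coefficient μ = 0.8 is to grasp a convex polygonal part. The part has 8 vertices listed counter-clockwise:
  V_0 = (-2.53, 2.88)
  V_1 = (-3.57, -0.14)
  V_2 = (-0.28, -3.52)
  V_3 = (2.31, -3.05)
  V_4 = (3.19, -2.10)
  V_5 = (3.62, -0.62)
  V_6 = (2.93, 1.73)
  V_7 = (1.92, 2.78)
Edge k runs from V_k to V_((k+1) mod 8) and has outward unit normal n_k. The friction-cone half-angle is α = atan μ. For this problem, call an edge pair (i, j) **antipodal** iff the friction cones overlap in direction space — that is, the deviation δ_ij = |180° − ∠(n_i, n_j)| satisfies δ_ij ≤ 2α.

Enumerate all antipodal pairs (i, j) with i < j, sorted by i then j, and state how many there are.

count = 13; pairs: (0,2), (0,3), (0,4), (0,5), (0,6), (1,4), (1,5), (1,6), (1,7), (2,6), (2,7), (3,7), (4,7)

α = atan 0.8 = 38.66°;  2α = 77.32°
n_0 = (-0.9455, +0.3256)
n_1 = (-0.7166, -0.6975)
n_2 = (+0.1786, -0.9839)
n_3 = (+0.7336, -0.6796)
n_4 = (+0.9603, -0.2790)
n_5 = (+0.9595, +0.2817)
n_6 = (+0.7207, +0.6932)
n_7 = (+0.0225, +0.9997)
  (0,1): δ = 116.77°  ·
  (0,2): δ = 60.71°  ✓
  (0,3): δ = 23.81°  ✓
  (0,4): δ = 2.80°  ✓
  (0,5): δ = 35.37°  ✓
  (0,6): δ = 62.89°  ✓
  (0,7): δ = 107.71°  ·
  (1,2): δ = 123.94°  ·
  (1,3): δ = 87.04°  ·
  (1,4): δ = 60.43°  ✓
  (1,5): δ = 27.86°  ✓
  (1,6): δ = 0.34°  ✓
  (1,7): δ = 44.49°  ✓
  (2,3): δ = 143.09°  ·
  (2,4): δ = 116.49°  ·
  (2,5): δ = 83.92°  ·
  (2,6): δ = 56.40°  ✓
  (2,7): δ = 11.57°  ✓
  (3,4): δ = 153.39°  ·
  (3,5): δ = 120.83°  ·
  (3,6): δ = 93.30°  ·
  (3,7): δ = 48.48°  ✓
  (4,5): δ = 147.44°  ·
  (4,6): δ = 119.91°  ·
  (4,7): δ = 75.09°  ✓
  (5,6): δ = 152.48°  ·
  (5,7): δ = 107.65°  ·
  (6,7): δ = 135.17°  ·
antipodal pairs: 13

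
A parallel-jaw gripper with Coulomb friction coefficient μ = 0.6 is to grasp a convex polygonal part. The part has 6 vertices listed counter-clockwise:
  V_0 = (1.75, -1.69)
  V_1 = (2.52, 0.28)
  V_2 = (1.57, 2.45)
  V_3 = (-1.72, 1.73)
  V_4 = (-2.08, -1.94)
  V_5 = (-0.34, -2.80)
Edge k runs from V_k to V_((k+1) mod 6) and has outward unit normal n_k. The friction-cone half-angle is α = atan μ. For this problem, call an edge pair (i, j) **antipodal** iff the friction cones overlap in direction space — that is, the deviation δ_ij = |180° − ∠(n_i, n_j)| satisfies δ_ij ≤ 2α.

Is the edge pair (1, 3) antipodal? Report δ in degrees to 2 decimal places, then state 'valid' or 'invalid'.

α = atan 0.6 = 30.96°;  2α = 61.93°
edge 1: e_1 = (-0.95, +2.17);  n_1 = (+0.9161, +0.4010)
edge 3: e_3 = (-0.36, -3.67);  n_3 = (-0.9952, +0.0976)
∠(n_1, n_3) = 150.75°
δ = |180° − 150.75°| = 29.25°
29.25° ≤ 2α = 61.93°  →  valid

δ = 29.25°, valid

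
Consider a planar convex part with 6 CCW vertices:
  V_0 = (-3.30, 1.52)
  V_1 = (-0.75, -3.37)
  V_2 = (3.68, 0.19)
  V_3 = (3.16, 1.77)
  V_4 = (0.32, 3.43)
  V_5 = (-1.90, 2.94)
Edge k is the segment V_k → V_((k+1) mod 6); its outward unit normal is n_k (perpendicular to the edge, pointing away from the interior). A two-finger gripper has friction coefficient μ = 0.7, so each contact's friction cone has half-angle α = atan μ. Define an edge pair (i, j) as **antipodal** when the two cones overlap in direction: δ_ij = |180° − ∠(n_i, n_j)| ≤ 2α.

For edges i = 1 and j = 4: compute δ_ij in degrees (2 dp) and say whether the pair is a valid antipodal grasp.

δ = 26.34°, valid

α = atan 0.7 = 34.99°;  2α = 69.98°
edge 1: e_1 = (+4.43, +3.56);  n_1 = (+0.6264, -0.7795)
edge 4: e_4 = (-2.22, -0.49);  n_4 = (-0.2155, +0.9765)
∠(n_1, n_4) = 153.66°
δ = |180° − 153.66°| = 26.34°
26.34° ≤ 2α = 69.98°  →  valid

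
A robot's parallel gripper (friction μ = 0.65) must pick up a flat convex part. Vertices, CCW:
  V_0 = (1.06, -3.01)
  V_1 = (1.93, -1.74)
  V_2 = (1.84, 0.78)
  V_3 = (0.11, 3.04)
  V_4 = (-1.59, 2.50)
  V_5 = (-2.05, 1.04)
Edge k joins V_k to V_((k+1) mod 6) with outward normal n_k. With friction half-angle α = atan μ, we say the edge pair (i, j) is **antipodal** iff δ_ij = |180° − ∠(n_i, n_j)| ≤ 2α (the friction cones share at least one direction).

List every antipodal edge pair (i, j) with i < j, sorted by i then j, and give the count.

α = atan 0.65 = 33.02°;  2α = 66.05°
n_0 = (+0.8250, -0.5651)
n_1 = (+0.9994, +0.0357)
n_2 = (+0.7941, +0.6078)
n_3 = (-0.3027, +0.9531)
n_4 = (-0.9538, +0.3005)
n_5 = (-0.7931, -0.6090)
  (0,1): δ = 143.54°  ·
  (0,2): δ = 108.15°  ·
  (0,3): δ = 37.97°  ✓
  (0,4): δ = 16.92°  ✓
  (0,5): δ = 71.93°  ·
  (1,2): δ = 144.61°  ·
  (1,3): δ = 74.42°  ·
  (1,4): δ = 19.53°  ✓
  (1,5): δ = 35.48°  ✓
  (2,3): δ = 109.81°  ·
  (2,4): δ = 54.92°  ✓
  (2,5): δ = 0.09°  ✓
  (3,4): δ = 125.11°  ·
  (3,5): δ = 70.10°  ·
  (4,5): δ = 124.99°  ·
antipodal pairs: 6

count = 6; pairs: (0,3), (0,4), (1,4), (1,5), (2,4), (2,5)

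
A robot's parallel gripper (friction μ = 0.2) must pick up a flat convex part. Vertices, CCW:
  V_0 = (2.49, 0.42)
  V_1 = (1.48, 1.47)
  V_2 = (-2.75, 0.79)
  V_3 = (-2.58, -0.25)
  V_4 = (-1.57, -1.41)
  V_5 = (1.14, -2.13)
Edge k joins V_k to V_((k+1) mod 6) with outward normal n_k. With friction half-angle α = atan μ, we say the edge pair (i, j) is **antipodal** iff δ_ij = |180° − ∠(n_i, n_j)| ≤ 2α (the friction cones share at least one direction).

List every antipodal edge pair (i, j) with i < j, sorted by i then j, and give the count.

count = 1; pairs: (0,3)

α = atan 0.2 = 11.31°;  2α = 22.62°
n_0 = (+0.7207, +0.6932)
n_1 = (-0.1587, +0.9873)
n_2 = (-0.9869, -0.1613)
n_3 = (-0.7542, -0.6567)
n_4 = (-0.2568, -0.9665)
n_5 = (+0.8838, -0.4679)
  (0,1): δ = 124.76°  ·
  (0,2): δ = 34.60°  ·
  (0,3): δ = 2.84°  ✓
  (0,4): δ = 31.23°  ·
  (0,5): δ = 108.22°  ·
  (1,2): δ = 89.85°  ·
  (1,3): δ = 58.09°  ·
  (1,4): δ = 24.01°  ·
  (1,5): δ = 52.97°  ·
  (2,3): δ = 148.24°  ·
  (2,4): δ = 114.16°  ·
  (2,5): δ = 37.18°  ·
  (3,4): δ = 145.92°  ·
  (3,5): δ = 68.94°  ·
  (4,5): δ = 103.02°  ·
antipodal pairs: 1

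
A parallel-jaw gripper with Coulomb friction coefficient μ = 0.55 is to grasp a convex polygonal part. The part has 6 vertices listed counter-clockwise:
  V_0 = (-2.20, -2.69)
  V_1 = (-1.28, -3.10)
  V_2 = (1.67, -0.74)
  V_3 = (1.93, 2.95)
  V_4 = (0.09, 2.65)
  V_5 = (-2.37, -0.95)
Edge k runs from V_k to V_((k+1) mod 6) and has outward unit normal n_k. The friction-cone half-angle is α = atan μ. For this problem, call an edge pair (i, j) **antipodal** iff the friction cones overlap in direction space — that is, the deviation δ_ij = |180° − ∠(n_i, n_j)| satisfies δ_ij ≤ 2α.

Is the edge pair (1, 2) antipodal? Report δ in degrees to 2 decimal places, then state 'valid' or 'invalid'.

δ = 132.69°, invalid

α = atan 0.55 = 28.81°;  2α = 57.62°
edge 1: e_1 = (+2.95, +2.36);  n_1 = (+0.6247, -0.7809)
edge 2: e_2 = (+0.26, +3.69);  n_2 = (+0.9975, -0.0703)
∠(n_1, n_2) = 47.31°
δ = |180° − 47.31°| = 132.69°
132.69° > 2α = 57.62°  →  invalid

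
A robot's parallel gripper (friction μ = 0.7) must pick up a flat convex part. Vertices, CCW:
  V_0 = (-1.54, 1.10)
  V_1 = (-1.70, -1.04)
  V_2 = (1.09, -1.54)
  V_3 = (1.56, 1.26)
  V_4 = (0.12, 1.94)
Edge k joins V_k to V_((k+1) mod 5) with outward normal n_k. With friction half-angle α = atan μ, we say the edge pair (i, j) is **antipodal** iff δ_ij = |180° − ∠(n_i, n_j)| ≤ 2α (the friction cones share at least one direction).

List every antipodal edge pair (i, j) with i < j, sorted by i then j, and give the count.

α = atan 0.7 = 34.99°;  2α = 69.98°
n_0 = (-0.9972, +0.0746)
n_1 = (-0.1764, -0.9843)
n_2 = (+0.9862, -0.1655)
n_3 = (+0.4270, +0.9042)
n_4 = (-0.4515, +0.8923)
  (0,1): δ = 95.88°  ·
  (0,2): δ = 5.25°  ✓
  (0,3): δ = 69.00°  ✓
  (0,4): δ = 121.12°  ·
  (1,2): δ = 89.37°  ·
  (1,3): δ = 15.12°  ✓
  (1,4): δ = 37.00°  ✓
  (2,3): δ = 105.75°  ·
  (2,4): δ = 53.63°  ✓
  (3,4): δ = 127.88°  ·
antipodal pairs: 5

count = 5; pairs: (0,2), (0,3), (1,3), (1,4), (2,4)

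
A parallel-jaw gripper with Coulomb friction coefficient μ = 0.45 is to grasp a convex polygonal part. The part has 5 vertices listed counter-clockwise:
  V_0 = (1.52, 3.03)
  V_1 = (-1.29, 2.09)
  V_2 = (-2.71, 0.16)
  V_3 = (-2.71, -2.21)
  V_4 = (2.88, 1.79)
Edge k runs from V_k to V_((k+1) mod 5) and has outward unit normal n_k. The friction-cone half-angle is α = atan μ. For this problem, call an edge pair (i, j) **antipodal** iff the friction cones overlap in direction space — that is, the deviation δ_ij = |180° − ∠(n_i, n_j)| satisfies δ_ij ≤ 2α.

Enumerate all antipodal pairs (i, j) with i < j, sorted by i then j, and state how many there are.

count = 3; pairs: (0,3), (1,3), (2,4)

α = atan 0.45 = 24.23°;  2α = 48.46°
n_0 = (-0.3172, +0.9483)
n_1 = (-0.8055, +0.5926)
n_2 = (-1.0000, -0.0000)
n_3 = (+0.5819, -0.8132)
n_4 = (+0.6738, +0.7390)
  (0,1): δ = 144.84°  ·
  (0,2): δ = 108.50°  ·
  (0,3): δ = 17.09°  ✓
  (0,4): δ = 119.15°  ·
  (1,2): δ = 143.66°  ·
  (1,3): δ = 18.07°  ✓
  (1,4): δ = 83.99°  ·
  (2,3): δ = 54.41°  ·
  (2,4): δ = 47.64°  ✓
  (3,4): δ = 77.94°  ·
antipodal pairs: 3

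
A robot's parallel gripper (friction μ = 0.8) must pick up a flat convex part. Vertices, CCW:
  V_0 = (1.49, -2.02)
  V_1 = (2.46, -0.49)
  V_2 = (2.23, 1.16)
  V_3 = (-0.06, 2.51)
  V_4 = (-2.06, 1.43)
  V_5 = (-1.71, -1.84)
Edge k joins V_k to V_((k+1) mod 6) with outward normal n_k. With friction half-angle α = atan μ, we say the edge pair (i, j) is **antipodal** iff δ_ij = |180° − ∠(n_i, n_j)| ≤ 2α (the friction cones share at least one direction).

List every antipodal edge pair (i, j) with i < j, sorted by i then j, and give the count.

α = atan 0.8 = 38.66°;  2α = 77.32°
n_0 = (+0.8446, -0.5354)
n_1 = (+0.9904, +0.1381)
n_2 = (+0.5078, +0.8615)
n_3 = (-0.4751, +0.8799)
n_4 = (-0.9943, -0.1064)
n_5 = (-0.0562, -0.9984)
  (0,1): δ = 139.69°  ·
  (0,2): δ = 88.15°  ·
  (0,3): δ = 29.26°  ✓
  (0,4): δ = 38.48°  ✓
  (0,5): δ = 119.15°  ·
  (1,2): δ = 128.46°  ·
  (1,3): δ = 69.57°  ✓
  (1,4): δ = 1.83°  ✓
  (1,5): δ = 78.84°  ·
  (2,3): δ = 121.11°  ·
  (2,4): δ = 53.37°  ✓
  (2,5): δ = 27.30°  ✓
  (3,4): δ = 112.26°  ·
  (3,5): δ = 31.59°  ✓
  (4,5): δ = 99.33°  ·
antipodal pairs: 7

count = 7; pairs: (0,3), (0,4), (1,3), (1,4), (2,4), (2,5), (3,5)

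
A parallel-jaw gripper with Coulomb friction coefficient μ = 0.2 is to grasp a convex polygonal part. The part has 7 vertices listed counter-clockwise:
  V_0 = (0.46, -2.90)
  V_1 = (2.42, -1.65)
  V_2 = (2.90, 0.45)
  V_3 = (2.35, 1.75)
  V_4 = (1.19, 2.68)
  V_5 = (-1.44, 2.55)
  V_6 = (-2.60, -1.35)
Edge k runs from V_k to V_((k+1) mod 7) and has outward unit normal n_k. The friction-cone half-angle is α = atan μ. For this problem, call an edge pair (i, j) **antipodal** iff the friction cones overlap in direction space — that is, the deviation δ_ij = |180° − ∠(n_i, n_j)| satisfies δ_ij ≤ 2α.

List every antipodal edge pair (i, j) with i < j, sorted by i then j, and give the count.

α = atan 0.2 = 11.31°;  2α = 22.62°
n_0 = (+0.5377, -0.8431)
n_1 = (+0.9749, -0.2228)
n_2 = (+0.9210, +0.3896)
n_3 = (+0.6255, +0.7802)
n_4 = (-0.0494, +0.9988)
n_5 = (-0.9585, +0.2851)
n_6 = (-0.4519, -0.8921)
  (0,1): δ = 135.40°  ·
  (0,2): δ = 99.60°  ·
  (0,3): δ = 71.25°  ·
  (0,4): δ = 29.70°  ·
  (0,5): δ = 40.91°  ·
  (0,6): δ = 120.61°  ·
  (1,2): δ = 144.19°  ·
  (1,3): δ = 115.84°  ·
  (1,4): δ = 74.30°  ·
  (1,5): δ = 3.69°  ✓
  (1,6): δ = 76.01°  ·
  (2,3): δ = 151.65°  ·
  (2,4): δ = 110.10°  ·
  (2,5): δ = 39.50°  ·
  (2,6): δ = 40.20°  ·
  (3,4): δ = 138.45°  ·
  (3,5): δ = 67.84°  ·
  (3,6): δ = 11.86°  ✓
  (4,5): δ = 109.39°  ·
  (4,6): δ = 29.69°  ·
  (5,6): δ = 100.30°  ·
antipodal pairs: 2

count = 2; pairs: (1,5), (3,6)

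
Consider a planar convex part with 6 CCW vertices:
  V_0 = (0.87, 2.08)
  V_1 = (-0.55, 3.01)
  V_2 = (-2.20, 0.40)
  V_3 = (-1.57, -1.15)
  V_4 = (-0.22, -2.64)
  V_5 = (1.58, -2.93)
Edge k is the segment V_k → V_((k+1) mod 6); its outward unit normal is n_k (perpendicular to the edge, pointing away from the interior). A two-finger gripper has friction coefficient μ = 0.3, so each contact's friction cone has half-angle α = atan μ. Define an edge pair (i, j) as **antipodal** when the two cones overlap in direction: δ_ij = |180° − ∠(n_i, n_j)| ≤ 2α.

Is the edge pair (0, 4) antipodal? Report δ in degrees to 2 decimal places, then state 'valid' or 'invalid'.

α = atan 0.3 = 16.70°;  2α = 33.40°
edge 0: e_0 = (-1.42, +0.93);  n_0 = (+0.5479, +0.8366)
edge 4: e_4 = (+1.80, -0.29);  n_4 = (-0.1591, -0.9873)
∠(n_0, n_4) = 155.93°
δ = |180° − 155.93°| = 24.07°
24.07° ≤ 2α = 33.40°  →  valid

δ = 24.07°, valid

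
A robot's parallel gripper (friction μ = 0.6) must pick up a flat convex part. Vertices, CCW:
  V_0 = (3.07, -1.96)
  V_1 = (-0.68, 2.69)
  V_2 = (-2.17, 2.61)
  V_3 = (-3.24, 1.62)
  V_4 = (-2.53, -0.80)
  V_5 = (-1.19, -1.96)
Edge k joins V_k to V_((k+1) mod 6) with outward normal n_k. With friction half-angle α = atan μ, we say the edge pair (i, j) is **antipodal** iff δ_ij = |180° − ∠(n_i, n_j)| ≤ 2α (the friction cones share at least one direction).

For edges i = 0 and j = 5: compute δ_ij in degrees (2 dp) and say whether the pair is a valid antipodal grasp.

δ = 51.12°, valid

α = atan 0.6 = 30.96°;  2α = 61.93°
edge 0: e_0 = (-3.75, +4.65);  n_0 = (+0.7784, +0.6278)
edge 5: e_5 = (+4.26, +0.00);  n_5 = (+0.0000, -1.0000)
∠(n_0, n_5) = 128.88°
δ = |180° − 128.88°| = 51.12°
51.12° ≤ 2α = 61.93°  →  valid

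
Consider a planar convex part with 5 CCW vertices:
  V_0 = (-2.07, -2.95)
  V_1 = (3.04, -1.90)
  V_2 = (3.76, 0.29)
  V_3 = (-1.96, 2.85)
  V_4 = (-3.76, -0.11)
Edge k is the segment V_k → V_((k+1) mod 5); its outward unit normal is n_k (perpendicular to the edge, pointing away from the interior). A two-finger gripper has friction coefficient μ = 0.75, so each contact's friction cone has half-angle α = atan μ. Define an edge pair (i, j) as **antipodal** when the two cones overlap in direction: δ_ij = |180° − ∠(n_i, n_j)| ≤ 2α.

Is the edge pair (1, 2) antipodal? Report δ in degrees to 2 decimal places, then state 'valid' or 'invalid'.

α = atan 0.75 = 36.87°;  2α = 73.74°
edge 1: e_1 = (+0.72, +2.19);  n_1 = (+0.9500, -0.3123)
edge 2: e_2 = (-5.72, +2.56);  n_2 = (+0.4085, +0.9128)
∠(n_1, n_2) = 84.09°
δ = |180° − 84.09°| = 95.91°
95.91° > 2α = 73.74°  →  invalid

δ = 95.91°, invalid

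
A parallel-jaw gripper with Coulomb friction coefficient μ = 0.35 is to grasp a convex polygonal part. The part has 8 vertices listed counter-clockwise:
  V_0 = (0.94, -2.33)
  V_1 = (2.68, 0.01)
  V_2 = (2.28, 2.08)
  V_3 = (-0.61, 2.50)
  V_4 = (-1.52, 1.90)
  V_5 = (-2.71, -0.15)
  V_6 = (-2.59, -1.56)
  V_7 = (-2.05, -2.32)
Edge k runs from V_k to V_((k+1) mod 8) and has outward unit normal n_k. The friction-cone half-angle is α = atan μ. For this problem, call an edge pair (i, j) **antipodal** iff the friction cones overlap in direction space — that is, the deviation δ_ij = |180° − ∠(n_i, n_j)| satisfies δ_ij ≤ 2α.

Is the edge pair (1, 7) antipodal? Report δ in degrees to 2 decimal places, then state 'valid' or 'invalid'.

δ = 78.87°, invalid

α = atan 0.35 = 19.29°;  2α = 38.58°
edge 1: e_1 = (-0.40, +2.07);  n_1 = (+0.9818, +0.1897)
edge 7: e_7 = (+2.99, -0.01);  n_7 = (-0.0033, -1.0000)
∠(n_1, n_7) = 101.13°
δ = |180° − 101.13°| = 78.87°
78.87° > 2α = 38.58°  →  invalid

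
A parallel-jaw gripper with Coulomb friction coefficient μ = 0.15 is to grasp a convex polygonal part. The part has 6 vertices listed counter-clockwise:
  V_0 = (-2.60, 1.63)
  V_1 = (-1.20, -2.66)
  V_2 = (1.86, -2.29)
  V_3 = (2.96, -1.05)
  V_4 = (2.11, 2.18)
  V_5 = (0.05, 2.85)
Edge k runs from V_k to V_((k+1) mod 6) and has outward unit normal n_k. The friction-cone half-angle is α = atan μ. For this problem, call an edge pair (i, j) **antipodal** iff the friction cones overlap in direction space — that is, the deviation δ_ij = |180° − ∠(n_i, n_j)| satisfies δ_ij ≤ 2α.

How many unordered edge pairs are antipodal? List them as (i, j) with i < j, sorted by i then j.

α = atan 0.15 = 8.53°;  2α = 17.06°
n_0 = (-0.9507, -0.3102)
n_1 = (+0.1200, -0.9928)
n_2 = (+0.7481, -0.6636)
n_3 = (+0.9671, +0.2545)
n_4 = (+0.3093, +0.9510)
n_5 = (-0.4182, +0.9084)
  (0,1): δ = 101.18°  ·
  (0,2): δ = 59.65°  ·
  (0,3): δ = 3.33°  ✓
  (0,4): δ = 53.91°  ·
  (0,5): δ = 96.65°  ·
  (1,2): δ = 138.47°  ·
  (1,3): δ = 82.15°  ·
  (1,4): δ = 24.91°  ·
  (1,5): δ = 17.83°  ·
  (2,3): δ = 123.68°  ·
  (2,4): δ = 66.44°  ·
  (2,5): δ = 23.70°  ·
  (3,4): δ = 122.76°  ·
  (3,5): δ = 80.02°  ·
  (4,5): δ = 137.26°  ·
antipodal pairs: 1

count = 1; pairs: (0,3)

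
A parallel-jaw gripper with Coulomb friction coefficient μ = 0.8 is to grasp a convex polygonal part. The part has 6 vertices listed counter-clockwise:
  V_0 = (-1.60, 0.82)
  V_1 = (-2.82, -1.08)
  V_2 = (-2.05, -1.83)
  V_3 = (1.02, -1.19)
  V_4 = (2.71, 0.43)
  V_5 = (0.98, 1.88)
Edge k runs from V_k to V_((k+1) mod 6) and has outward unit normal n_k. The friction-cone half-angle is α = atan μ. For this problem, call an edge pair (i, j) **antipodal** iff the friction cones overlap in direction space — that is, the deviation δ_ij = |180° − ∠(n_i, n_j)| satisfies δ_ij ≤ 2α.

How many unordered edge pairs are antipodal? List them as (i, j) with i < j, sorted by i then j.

count = 7; pairs: (0,2), (0,3), (1,4), (1,5), (2,4), (2,5), (3,5)

α = atan 0.8 = 38.66°;  2α = 77.32°
n_0 = (-0.8415, +0.5403)
n_1 = (-0.6977, -0.7163)
n_2 = (+0.2041, -0.9790)
n_3 = (+0.6920, -0.7219)
n_4 = (+0.6424, +0.7664)
n_5 = (-0.3800, +0.9250)
  (0,1): δ = 101.54°  ·
  (0,2): δ = 45.52°  ✓
  (0,3): δ = 13.51°  ✓
  (0,4): δ = 82.74°  ·
  (0,5): δ = 145.04°  ·
  (1,2): δ = 123.98°  ·
  (1,3): δ = 91.97°  ·
  (1,4): δ = 4.28°  ✓
  (1,5): δ = 66.58°  ✓
  (2,3): δ = 147.99°  ·
  (2,4): δ = 51.74°  ✓
  (2,5): δ = 10.56°  ✓
  (3,4): δ = 83.76°  ·
  (3,5): δ = 21.45°  ✓
  (4,5): δ = 117.70°  ·
antipodal pairs: 7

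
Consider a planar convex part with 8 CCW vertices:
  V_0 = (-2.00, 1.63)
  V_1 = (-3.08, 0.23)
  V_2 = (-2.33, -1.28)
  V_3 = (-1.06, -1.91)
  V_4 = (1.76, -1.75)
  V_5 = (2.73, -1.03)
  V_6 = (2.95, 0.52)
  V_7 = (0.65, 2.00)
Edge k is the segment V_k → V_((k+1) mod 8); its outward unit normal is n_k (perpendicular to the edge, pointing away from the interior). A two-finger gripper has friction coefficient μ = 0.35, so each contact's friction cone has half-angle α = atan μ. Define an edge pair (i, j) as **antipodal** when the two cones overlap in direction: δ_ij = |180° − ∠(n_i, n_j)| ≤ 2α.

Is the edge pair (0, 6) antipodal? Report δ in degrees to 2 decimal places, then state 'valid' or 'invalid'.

α = atan 0.35 = 19.29°;  2α = 38.58°
edge 0: e_0 = (-1.08, -1.40);  n_0 = (-0.7918, +0.6108)
edge 6: e_6 = (-2.30, +1.48);  n_6 = (+0.5411, +0.8409)
∠(n_0, n_6) = 85.11°
δ = |180° − 85.11°| = 94.89°
94.89° > 2α = 38.58°  →  invalid

δ = 94.89°, invalid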